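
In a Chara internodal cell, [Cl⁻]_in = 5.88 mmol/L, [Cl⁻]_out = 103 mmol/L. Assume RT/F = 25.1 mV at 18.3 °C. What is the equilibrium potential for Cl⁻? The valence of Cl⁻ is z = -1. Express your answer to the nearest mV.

E = (25.1/z) · ln([Cl⁻]_out/[Cl⁻]_in) with z = -1.
For an anion, dividing by z = -1 reverses the sign.
= (25.1/-1) · ln(103/5.88) = -25.10 · ln(17.52)
= -25.10 · (2.8632) = -71.87 mV

-72 mV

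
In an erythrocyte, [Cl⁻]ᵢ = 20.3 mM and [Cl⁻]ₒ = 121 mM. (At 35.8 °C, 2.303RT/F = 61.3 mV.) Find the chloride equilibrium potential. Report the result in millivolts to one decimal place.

-47.5 mV

E = (61.3/z) · log₁₀([Cl⁻]_out/[Cl⁻]_in) with z = -1.
For an anion, dividing by z = -1 reverses the sign.
= (61.3/-1) · log₁₀(121/20.3) = -61.30 · log₁₀(5.961)
= -61.30 · (0.7753) = -47.53 mV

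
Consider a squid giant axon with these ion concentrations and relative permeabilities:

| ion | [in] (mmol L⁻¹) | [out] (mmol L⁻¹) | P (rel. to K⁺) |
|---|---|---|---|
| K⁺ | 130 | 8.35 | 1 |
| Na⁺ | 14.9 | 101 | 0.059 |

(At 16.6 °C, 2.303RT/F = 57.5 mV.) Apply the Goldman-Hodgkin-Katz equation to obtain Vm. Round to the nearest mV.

-55 mV

Vm = 57.5 · log₁₀[(Σ P·[cation]ₒ + Σ P·[anion]ᵢ) / (Σ P·[cation]ᵢ + Σ P·[anion]ₒ)]
Numerator = 1×8.35 + 0.059×101 = 14.31
Denominator = 1×130 + 0.059×14.9 = 130.9
Vm = 57.5 · log₁₀(0.10933) = 57.5 × (-0.9613) = -55.27 mV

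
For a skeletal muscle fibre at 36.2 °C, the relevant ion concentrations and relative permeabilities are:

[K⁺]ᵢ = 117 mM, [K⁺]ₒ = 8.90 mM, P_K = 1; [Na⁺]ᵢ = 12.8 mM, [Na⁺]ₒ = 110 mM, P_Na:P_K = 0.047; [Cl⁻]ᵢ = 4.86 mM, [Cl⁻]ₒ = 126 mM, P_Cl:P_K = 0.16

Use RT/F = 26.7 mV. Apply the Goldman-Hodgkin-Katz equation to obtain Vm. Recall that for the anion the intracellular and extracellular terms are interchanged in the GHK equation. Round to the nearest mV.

-59 mV

Vm = 26.7 · ln[(Σ P·[cation]ₒ + Σ P·[anion]ᵢ) / (Σ P·[cation]ᵢ + Σ P·[anion]ₒ)]
Numerator = 1×8.90 + 0.047×110 + 0.16×4.86 = 14.85
Denominator = 1×117 + 0.047×12.8 + 0.16×126 = 137.8
Vm = 26.7 · ln(0.10778) = 26.7 × (-2.2277) = -59.48 mV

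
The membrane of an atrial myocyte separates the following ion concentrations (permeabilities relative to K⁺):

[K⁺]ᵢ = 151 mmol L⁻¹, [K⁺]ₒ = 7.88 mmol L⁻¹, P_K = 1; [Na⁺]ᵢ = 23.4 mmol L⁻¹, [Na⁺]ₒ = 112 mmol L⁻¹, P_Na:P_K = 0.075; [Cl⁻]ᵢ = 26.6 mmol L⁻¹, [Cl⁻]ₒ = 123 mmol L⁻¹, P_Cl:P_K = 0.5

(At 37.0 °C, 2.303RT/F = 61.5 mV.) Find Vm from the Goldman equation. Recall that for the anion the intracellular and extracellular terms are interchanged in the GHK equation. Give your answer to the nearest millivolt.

-53 mV

Vm = 61.5 · log₁₀[(Σ P·[cation]ₒ + Σ P·[anion]ᵢ) / (Σ P·[cation]ᵢ + Σ P·[anion]ₒ)]
Numerator = 1×7.88 + 0.075×112 + 0.5×26.6 = 29.58
Denominator = 1×151 + 0.075×23.4 + 0.5×123 = 214.3
Vm = 61.5 · log₁₀(0.13806) = 61.5 × (-0.8599) = -52.89 mV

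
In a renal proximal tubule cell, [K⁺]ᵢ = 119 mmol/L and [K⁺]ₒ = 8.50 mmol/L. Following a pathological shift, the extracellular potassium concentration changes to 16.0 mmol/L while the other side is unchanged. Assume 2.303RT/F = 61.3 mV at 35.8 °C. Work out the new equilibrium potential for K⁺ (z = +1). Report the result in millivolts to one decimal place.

After the shift: [K⁺]_out = 16.0, [K⁺]_in = 119 mmol/L.
E_new = (61.3/1)·log₁₀(16.0/119) = 61.30 · (-0.8714) = -53.42 mV

-53.4 mV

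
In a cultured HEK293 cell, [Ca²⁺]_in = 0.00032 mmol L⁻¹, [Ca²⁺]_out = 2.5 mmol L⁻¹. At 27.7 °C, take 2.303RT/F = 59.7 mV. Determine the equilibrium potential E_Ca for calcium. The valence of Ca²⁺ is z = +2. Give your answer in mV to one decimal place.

E = (59.7/z) · log₁₀([Ca²⁺]_out/[Ca²⁺]_in) with z = +2.
= (59.7/2) · log₁₀(2.5/0.00032) = 29.85 · log₁₀(7812)
= 29.85 · (3.8928) = 116.20 mV

116.2 mV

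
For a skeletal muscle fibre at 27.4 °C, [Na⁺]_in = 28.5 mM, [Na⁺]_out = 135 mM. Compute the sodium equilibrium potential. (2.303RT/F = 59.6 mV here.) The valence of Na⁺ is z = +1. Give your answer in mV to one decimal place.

40.3 mV

E = (59.6/z) · log₁₀([Na⁺]_out/[Na⁺]_in) with z = +1.
= (59.6/1) · log₁₀(135/28.5) = 59.60 · log₁₀(4.737)
= 59.60 · (0.6755) = 40.26 mV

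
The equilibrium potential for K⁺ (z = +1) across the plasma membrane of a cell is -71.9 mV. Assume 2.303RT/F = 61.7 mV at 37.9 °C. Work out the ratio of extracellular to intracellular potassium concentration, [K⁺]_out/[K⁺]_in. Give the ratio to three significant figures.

log₁₀([out]/[in]) = E·z/(61.7) = -71.9 × 1 / 61.7 = -1.1653
[out]/[in] = 10^(-1.1653) = 0.06834

0.0683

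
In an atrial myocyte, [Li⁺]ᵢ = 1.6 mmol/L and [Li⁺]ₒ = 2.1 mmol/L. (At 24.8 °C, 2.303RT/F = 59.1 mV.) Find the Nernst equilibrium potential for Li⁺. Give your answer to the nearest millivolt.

E = (59.1/z) · log₁₀([Li⁺]_out/[Li⁺]_in) with z = +1.
= (59.1/1) · log₁₀(2.1/1.6) = 59.10 · log₁₀(1.312)
= 59.10 · (0.1181) = 6.98 mV

7 mV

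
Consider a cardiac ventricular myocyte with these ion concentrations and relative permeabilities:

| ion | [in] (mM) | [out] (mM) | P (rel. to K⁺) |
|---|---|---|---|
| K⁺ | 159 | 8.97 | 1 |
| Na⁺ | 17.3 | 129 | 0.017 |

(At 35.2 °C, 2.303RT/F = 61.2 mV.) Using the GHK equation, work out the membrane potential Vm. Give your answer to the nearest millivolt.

Vm = 61.2 · log₁₀[(Σ P·[cation]ₒ + Σ P·[anion]ᵢ) / (Σ P·[cation]ᵢ + Σ P·[anion]ₒ)]
Numerator = 1×8.97 + 0.017×129 = 11.16
Denominator = 1×159 + 0.017×17.3 = 159.3
Vm = 61.2 · log₁₀(0.070078) = 61.2 × (-1.1544) = -70.65 mV

-71 mV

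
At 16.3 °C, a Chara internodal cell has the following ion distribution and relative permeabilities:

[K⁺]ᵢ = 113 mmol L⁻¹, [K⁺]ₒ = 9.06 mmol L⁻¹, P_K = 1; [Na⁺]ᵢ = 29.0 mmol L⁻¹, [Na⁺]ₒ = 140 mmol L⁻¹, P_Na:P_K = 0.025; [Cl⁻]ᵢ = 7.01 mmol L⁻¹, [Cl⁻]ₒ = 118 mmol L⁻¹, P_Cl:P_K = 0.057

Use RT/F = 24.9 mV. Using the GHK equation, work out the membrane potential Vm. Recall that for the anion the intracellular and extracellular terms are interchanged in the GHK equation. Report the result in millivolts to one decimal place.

-55.5 mV

Vm = 24.9 · ln[(Σ P·[cation]ₒ + Σ P·[anion]ᵢ) / (Σ P·[cation]ᵢ + Σ P·[anion]ₒ)]
Numerator = 1×9.06 + 0.025×140 + 0.057×7.01 = 12.96
Denominator = 1×113 + 0.025×29.0 + 0.057×118 = 120.5
Vm = 24.9 · ln(0.10759) = 24.9 × (-2.2294) = -55.51 mV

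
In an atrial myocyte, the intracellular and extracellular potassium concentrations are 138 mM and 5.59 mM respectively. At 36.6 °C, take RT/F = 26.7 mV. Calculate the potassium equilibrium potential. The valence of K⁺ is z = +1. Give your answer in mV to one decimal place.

-85.6 mV

E = (26.7/z) · ln([K⁺]_out/[K⁺]_in) with z = +1.
= (26.7/1) · ln(5.59/138) = 26.70 · ln(0.04051)
= 26.70 · (-3.2063) = -85.61 mV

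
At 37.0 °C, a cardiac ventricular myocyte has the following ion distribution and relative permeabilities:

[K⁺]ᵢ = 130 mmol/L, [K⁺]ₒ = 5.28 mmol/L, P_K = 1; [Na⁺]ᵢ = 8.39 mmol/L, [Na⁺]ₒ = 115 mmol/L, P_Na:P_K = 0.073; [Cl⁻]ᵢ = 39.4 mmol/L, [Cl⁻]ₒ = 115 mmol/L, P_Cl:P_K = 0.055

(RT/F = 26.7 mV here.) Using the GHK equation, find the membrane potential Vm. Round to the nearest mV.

-58 mV

Vm = 26.7 · ln[(Σ P·[cation]ₒ + Σ P·[anion]ᵢ) / (Σ P·[cation]ᵢ + Σ P·[anion]ₒ)]
Numerator = 1×5.28 + 0.073×115 + 0.055×39.4 = 15.84
Denominator = 1×130 + 0.073×8.39 + 0.055×115 = 136.9
Vm = 26.7 · ln(0.11569) = 26.7 × (-2.1569) = -57.59 mV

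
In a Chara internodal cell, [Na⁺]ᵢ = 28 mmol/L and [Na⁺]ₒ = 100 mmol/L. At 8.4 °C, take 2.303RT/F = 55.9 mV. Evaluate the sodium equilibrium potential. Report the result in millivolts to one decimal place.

30.9 mV

E = (55.9/z) · log₁₀([Na⁺]_out/[Na⁺]_in) with z = +1.
= (55.9/1) · log₁₀(100/28) = 55.90 · log₁₀(3.571)
= 55.90 · (0.5528) = 30.90 mV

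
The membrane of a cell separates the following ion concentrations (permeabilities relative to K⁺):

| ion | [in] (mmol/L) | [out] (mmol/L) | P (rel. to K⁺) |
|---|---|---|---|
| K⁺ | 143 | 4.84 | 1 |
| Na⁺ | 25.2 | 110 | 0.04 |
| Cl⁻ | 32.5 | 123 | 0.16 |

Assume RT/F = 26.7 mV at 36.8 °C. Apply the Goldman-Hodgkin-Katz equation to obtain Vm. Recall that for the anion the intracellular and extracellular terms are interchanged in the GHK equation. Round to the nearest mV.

-65 mV

Vm = 26.7 · ln[(Σ P·[cation]ₒ + Σ P·[anion]ᵢ) / (Σ P·[cation]ᵢ + Σ P·[anion]ₒ)]
Numerator = 1×4.84 + 0.04×110 + 0.16×32.5 = 14.44
Denominator = 1×143 + 0.04×25.2 + 0.16×123 = 163.7
Vm = 26.7 · ln(0.088217) = 26.7 × (-2.4280) = -64.83 mV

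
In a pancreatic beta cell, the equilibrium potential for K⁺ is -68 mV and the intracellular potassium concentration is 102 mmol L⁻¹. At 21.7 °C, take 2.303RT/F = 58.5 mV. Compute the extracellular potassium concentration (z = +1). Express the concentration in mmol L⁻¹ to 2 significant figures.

7.0 mmol L⁻¹

Nernst: E = (58.5/1) · log₁₀([out]/[in]), so log₁₀([out]/[in]) = -68.0 × 1 / 58.5 = -1.1624.
[out]/[in] = 10^(-1.1624) = 0.0688.
[out] = 0.0688 × 102 = 7.018 mmol L⁻¹.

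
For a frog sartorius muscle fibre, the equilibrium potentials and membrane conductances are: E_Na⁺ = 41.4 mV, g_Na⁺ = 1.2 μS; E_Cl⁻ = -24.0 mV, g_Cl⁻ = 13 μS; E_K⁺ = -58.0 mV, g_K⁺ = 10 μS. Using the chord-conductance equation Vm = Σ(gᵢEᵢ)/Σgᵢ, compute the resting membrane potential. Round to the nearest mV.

Σ gᵢEᵢ = 1.2·(41.4) + 13·(-24.0) + 10·(-58.0) = -842.32
Σ gᵢ = 1.2 + 13 + 10 = 24.2
Vm = -842.32 / 24.2 = -34.81 mV

-35 mV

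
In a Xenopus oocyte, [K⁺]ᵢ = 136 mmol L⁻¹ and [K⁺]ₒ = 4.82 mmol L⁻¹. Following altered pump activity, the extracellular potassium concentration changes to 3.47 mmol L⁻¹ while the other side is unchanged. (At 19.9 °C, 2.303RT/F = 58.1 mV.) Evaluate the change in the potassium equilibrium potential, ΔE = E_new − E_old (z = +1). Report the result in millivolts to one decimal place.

-8.3 mV

E_old = (58.1/1)·log₁₀(4.82/136) = -84.27 mV
E_new = (58.1/1)·log₁₀(3.47/136) = -92.57 mV
ΔE = -92.57 − (-84.27) = -8.29 mV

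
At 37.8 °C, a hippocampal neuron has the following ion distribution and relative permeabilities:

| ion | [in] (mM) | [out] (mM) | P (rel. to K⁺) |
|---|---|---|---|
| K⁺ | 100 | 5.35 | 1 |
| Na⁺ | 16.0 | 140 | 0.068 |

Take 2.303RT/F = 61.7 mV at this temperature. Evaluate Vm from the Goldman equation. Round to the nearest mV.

-51 mV

Vm = 61.7 · log₁₀[(Σ P·[cation]ₒ + Σ P·[anion]ᵢ) / (Σ P·[cation]ᵢ + Σ P·[anion]ₒ)]
Numerator = 1×5.35 + 0.068×140 = 14.87
Denominator = 1×100 + 0.068×16.0 = 101.1
Vm = 61.7 · log₁₀(0.1471) = 61.7 × (-0.8324) = -51.36 mV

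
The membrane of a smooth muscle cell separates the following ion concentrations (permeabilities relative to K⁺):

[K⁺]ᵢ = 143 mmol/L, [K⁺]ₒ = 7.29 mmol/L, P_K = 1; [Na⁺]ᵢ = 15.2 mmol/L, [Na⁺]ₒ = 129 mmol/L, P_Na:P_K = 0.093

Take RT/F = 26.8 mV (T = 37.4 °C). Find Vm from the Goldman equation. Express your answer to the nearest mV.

Vm = 26.8 · ln[(Σ P·[cation]ₒ + Σ P·[anion]ᵢ) / (Σ P·[cation]ᵢ + Σ P·[anion]ₒ)]
Numerator = 1×7.29 + 0.093×129 = 19.29
Denominator = 1×143 + 0.093×15.2 = 144.4
Vm = 26.8 · ln(0.13355) = 26.8 × (-2.0133) = -53.96 mV

-54 mV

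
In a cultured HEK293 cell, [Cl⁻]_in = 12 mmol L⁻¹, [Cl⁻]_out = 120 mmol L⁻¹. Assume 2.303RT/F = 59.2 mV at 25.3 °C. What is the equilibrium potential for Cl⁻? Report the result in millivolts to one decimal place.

-59.2 mV

E = (59.2/z) · log₁₀([Cl⁻]_out/[Cl⁻]_in) with z = -1.
For an anion, dividing by z = -1 reverses the sign.
= (59.2/-1) · log₁₀(120/12) = -59.20 · log₁₀(10)
= -59.20 · (1.0000) = -59.20 mV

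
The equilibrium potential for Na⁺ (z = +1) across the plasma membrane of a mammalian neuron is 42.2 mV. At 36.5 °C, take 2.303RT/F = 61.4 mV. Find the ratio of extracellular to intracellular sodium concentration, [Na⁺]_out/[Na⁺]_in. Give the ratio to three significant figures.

4.87

log₁₀([out]/[in]) = E·z/(61.4) = 42.2 × 1 / 61.4 = 0.6873
[out]/[in] = 10^(0.6873) = 4.867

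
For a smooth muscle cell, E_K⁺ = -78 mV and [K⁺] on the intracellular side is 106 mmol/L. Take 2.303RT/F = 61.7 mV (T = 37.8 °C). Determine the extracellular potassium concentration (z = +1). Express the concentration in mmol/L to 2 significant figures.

Nernst: E = (61.7/1) · log₁₀([out]/[in]), so log₁₀([out]/[in]) = -78.0 × 1 / 61.7 = -1.2642.
[out]/[in] = 10^(-1.2642) = 0.05443.
[out] = 0.05443 × 106 = 5.769 mmol/L.

5.8 mmol/L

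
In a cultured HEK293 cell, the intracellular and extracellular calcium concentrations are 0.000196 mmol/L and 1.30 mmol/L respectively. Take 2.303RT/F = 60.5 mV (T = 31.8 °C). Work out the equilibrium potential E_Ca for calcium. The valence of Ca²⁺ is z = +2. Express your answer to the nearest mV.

E = (60.5/z) · log₁₀([Ca²⁺]_out/[Ca²⁺]_in) with z = +2.
= (60.5/2) · log₁₀(1.30/0.000196) = 30.25 · log₁₀(6633)
= 30.25 · (3.8217) = 115.61 mV

116 mV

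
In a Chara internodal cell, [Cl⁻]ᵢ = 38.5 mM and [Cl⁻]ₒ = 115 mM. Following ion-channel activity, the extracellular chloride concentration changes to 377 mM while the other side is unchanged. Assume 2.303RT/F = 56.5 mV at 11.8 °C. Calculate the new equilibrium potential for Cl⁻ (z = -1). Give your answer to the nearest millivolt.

-56 mV

After the shift: [Cl⁻]_out = 377, [Cl⁻]_in = 38.5 mM.
E_new = (56.5/-1)·log₁₀(377/38.5) = -56.50 · (0.9909) = -55.98 mV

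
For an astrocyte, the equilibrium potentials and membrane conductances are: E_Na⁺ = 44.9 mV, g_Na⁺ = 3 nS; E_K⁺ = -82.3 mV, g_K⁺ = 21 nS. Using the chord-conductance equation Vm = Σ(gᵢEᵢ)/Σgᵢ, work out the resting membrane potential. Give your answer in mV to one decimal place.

Σ gᵢEᵢ = 3·(44.9) + 21·(-82.3) = -1593.60
Σ gᵢ = 3 + 21 = 24
Vm = -1593.60 / 24 = -66.40 mV

-66.4 mV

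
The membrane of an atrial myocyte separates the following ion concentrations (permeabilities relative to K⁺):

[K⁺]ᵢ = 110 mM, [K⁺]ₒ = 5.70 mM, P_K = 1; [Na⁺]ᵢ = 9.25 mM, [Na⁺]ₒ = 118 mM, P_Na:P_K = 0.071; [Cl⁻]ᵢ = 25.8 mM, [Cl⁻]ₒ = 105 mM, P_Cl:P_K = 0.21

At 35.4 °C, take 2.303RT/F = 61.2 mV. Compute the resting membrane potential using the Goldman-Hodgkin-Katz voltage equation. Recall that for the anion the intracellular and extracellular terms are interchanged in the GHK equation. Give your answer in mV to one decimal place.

-51.0 mV

Vm = 61.2 · log₁₀[(Σ P·[cation]ₒ + Σ P·[anion]ᵢ) / (Σ P·[cation]ᵢ + Σ P·[anion]ₒ)]
Numerator = 1×5.70 + 0.071×118 + 0.21×25.8 = 19.5
Denominator = 1×110 + 0.071×9.25 + 0.21×105 = 132.7
Vm = 61.2 · log₁₀(0.14691) = 61.2 × (-0.8329) = -50.98 mV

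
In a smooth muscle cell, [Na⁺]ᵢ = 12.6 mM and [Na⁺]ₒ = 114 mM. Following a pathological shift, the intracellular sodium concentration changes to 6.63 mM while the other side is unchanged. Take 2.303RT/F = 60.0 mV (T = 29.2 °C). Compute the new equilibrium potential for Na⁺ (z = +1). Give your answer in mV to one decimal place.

74.1 mV

After the shift: [Na⁺]_out = 114, [Na⁺]_in = 6.63 mM.
E_new = (60.0/1)·log₁₀(114/6.63) = 60.00 · (1.2354) = 74.12 mV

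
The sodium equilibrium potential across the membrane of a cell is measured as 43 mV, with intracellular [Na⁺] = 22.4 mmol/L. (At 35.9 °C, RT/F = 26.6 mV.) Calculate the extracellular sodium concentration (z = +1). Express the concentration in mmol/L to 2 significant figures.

Nernst: E = (26.6/1) · ln([out]/[in]), so ln([out]/[in]) = 43.0 × 1 / 26.6 = 1.6165.
[out]/[in] = e^(1.6165) = 5.036.
[out] = 5.036 × 22.4 = 112.8 mmol/L.

110 mmol/L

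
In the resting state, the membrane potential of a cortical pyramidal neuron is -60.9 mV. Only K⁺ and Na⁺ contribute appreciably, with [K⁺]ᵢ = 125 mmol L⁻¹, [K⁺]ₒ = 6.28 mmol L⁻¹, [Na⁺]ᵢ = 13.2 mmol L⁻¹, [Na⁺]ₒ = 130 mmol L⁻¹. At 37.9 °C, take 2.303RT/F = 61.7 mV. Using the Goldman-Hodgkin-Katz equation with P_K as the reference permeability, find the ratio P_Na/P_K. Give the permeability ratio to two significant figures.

Let α = P_Na/P_K. GHK: Vm = 61.7·log₁₀[(Kₒ + α·Naₒ)/(Kᵢ + α·Naᵢ)].
10^(Vm/61.7) = 10^(-60.9/61.7) = 0.10303
So 0.10303·(Kᵢ + α·Naᵢ) = Kₒ + α·Naₒ → α = (0.10303·125.0 − 6.28) / (130.0 − 0.10303·13.2)
α = (12.88 − 6.28) / (130.0 − 1.36) = 6.599/128.6 = 0.0513

0.051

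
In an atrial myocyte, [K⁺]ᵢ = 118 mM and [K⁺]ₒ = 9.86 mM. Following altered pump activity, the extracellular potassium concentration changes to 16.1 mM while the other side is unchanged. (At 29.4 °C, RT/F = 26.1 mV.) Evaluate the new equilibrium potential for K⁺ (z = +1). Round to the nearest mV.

After the shift: [K⁺]_out = 16.1, [K⁺]_in = 118 mM.
E_new = (26.1/1)·ln(16.1/118) = 26.10 · (-1.9919) = -51.99 mV

-52 mV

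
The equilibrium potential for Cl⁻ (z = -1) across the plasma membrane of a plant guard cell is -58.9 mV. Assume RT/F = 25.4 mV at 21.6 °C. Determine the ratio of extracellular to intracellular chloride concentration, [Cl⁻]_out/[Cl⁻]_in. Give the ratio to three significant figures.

ln([out]/[in]) = E·z/(25.4) = -58.9 × -1 / 25.4 = 2.3189
[out]/[in] = e^(2.3189) = 10.16

10.2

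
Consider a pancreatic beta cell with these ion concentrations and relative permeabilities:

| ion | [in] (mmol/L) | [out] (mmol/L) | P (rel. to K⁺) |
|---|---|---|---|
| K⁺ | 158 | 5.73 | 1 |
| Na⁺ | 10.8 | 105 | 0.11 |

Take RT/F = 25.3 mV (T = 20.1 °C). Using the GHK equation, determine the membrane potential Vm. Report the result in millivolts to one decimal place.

-56.2 mV

Vm = 25.3 · ln[(Σ P·[cation]ₒ + Σ P·[anion]ᵢ) / (Σ P·[cation]ᵢ + Σ P·[anion]ₒ)]
Numerator = 1×5.73 + 0.11×105 = 17.28
Denominator = 1×158 + 0.11×10.8 = 159.2
Vm = 25.3 · ln(0.10855) = 25.3 × (-2.2205) = -56.18 mV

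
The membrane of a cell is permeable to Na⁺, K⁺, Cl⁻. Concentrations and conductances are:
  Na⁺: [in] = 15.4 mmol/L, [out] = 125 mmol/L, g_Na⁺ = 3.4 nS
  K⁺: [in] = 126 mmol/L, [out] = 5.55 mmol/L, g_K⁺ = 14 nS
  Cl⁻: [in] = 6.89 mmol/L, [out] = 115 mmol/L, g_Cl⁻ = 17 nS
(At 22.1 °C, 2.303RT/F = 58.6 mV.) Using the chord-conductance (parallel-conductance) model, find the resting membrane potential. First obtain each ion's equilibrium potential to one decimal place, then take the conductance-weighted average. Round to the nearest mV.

E_Na⁺ = (58.6/1)·log₁₀(125/15.4) = 53.3 mV
E_K⁺ = (58.6/1)·log₁₀(5.55/126) = -79.5 mV
E_Cl⁻ = (58.6/-1)·log₁₀(115/6.89) = -71.6 mV
Vm = (Σ gᵢEᵢ)/(Σ gᵢ) = (3.4·53.3 + 14·-79.5 + 17·-71.6) / (3.4 + 14 + 17)
= -2148.98 / 34.4 = -62.47 mV

-62 mV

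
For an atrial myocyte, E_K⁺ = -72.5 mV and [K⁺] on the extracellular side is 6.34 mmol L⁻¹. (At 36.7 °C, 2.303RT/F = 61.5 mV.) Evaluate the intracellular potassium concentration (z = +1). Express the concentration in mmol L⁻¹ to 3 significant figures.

95.7 mmol L⁻¹

Nernst: E = (61.5/1) · log₁₀([out]/[in]), so log₁₀([out]/[in]) = -72.5 × 1 / 61.5 = -1.1789.
[out]/[in] = 10^(-1.1789) = 0.06624.
[in] = 6.34 / 0.06624 = 95.71 mmol L⁻¹.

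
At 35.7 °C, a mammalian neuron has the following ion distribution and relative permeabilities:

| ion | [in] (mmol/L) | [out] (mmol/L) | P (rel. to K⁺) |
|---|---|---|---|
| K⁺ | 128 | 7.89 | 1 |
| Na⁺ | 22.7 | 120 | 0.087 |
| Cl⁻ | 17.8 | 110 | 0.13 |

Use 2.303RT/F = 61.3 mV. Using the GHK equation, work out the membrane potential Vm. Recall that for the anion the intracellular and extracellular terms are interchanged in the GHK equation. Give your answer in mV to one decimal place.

-51.8 mV

Vm = 61.3 · log₁₀[(Σ P·[cation]ₒ + Σ P·[anion]ᵢ) / (Σ P·[cation]ᵢ + Σ P·[anion]ₒ)]
Numerator = 1×7.89 + 0.087×120 + 0.13×17.8 = 20.64
Denominator = 1×128 + 0.087×22.7 + 0.13×110 = 144.3
Vm = 61.3 · log₁₀(0.14309) = 61.3 × (-0.8444) = -51.76 mV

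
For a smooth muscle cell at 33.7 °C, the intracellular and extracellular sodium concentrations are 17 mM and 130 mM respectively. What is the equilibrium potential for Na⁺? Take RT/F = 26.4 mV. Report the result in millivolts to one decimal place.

E = (26.4/z) · ln([Na⁺]_out/[Na⁺]_in) with z = +1.
= (26.4/1) · ln(130/17) = 26.40 · ln(7.647)
= 26.40 · (2.0343) = 53.71 mV

53.7 mV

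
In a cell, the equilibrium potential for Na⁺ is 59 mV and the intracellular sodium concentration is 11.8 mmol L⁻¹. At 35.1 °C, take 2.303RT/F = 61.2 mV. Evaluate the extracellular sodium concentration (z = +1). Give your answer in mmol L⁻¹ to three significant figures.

Nernst: E = (61.2/1) · log₁₀([out]/[in]), so log₁₀([out]/[in]) = 59.0 × 1 / 61.2 = 0.9641.
[out]/[in] = 10^(0.9641) = 9.206.
[out] = 9.206 × 11.8 = 108.6 mmol L⁻¹.

109 mmol L⁻¹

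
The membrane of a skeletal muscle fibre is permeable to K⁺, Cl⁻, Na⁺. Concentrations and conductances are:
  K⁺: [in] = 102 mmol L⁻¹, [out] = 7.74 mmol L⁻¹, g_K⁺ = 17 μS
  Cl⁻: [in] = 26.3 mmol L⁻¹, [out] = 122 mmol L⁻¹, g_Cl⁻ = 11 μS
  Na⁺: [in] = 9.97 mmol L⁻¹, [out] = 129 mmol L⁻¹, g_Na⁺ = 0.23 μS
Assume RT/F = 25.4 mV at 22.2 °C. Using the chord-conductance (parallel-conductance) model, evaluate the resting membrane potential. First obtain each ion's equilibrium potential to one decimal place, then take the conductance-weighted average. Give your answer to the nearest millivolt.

-54 mV

E_K⁺ = (25.4/1)·ln(7.74/102) = -65.5 mV
E_Cl⁻ = (25.4/-1)·ln(122/26.3) = -39.0 mV
E_Na⁺ = (25.4/1)·ln(129/9.97) = 65.0 mV
Vm = (Σ gᵢEᵢ)/(Σ gᵢ) = (17·-65.5 + 11·-39.0 + 0.23·65.0) / (17 + 11 + 0.23)
= -1527.55 / 28.23 = -54.11 mV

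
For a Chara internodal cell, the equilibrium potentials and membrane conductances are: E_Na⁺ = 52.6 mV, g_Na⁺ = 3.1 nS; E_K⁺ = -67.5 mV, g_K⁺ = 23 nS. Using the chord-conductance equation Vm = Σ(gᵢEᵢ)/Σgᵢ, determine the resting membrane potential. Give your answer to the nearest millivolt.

-53 mV

Σ gᵢEᵢ = 3.1·(52.6) + 23·(-67.5) = -1389.44
Σ gᵢ = 3.1 + 23 = 26.1
Vm = -1389.44 / 26.1 = -53.24 mV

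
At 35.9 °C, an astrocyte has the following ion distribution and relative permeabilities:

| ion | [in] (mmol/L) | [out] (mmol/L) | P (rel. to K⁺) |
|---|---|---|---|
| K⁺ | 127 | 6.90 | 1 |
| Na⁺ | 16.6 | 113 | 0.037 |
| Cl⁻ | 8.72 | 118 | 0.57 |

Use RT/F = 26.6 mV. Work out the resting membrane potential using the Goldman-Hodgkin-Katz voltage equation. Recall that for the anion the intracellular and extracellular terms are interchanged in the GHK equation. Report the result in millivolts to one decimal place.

Vm = 26.6 · ln[(Σ P·[cation]ₒ + Σ P·[anion]ᵢ) / (Σ P·[cation]ᵢ + Σ P·[anion]ₒ)]
Numerator = 1×6.90 + 0.037×113 + 0.57×8.72 = 16.05
Denominator = 1×127 + 0.037×16.6 + 0.57×118 = 194.9
Vm = 26.6 · ln(0.082368) = 26.6 × (-2.4966) = -66.41 mV

-66.4 mV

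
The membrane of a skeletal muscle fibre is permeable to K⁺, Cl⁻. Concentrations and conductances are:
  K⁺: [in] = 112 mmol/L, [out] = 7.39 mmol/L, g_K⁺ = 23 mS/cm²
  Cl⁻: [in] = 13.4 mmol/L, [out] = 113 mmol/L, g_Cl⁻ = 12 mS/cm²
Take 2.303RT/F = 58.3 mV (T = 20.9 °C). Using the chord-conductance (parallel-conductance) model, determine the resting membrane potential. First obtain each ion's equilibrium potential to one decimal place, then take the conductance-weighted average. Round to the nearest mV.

-64 mV

E_K⁺ = (58.3/1)·log₁₀(7.39/112) = -68.8 mV
E_Cl⁻ = (58.3/-1)·log₁₀(113/13.4) = -54.0 mV
Vm = (Σ gᵢEᵢ)/(Σ gᵢ) = (23·-68.8 + 12·-54.0) / (23 + 12)
= -2230.40 / 35 = -63.73 mV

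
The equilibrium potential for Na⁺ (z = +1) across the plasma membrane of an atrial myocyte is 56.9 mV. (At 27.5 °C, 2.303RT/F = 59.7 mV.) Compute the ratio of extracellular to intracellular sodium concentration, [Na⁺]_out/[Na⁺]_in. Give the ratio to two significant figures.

log₁₀([out]/[in]) = E·z/(59.7) = 56.9 × 1 / 59.7 = 0.9531
[out]/[in] = 10^(0.9531) = 8.976

9.0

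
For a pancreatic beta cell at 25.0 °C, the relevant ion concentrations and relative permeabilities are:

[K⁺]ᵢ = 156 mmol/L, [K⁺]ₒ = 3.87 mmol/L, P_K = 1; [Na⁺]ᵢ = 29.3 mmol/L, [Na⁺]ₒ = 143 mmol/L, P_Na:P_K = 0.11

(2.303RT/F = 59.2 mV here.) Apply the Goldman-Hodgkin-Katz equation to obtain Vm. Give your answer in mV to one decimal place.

Vm = 59.2 · log₁₀[(Σ P·[cation]ₒ + Σ P·[anion]ᵢ) / (Σ P·[cation]ᵢ + Σ P·[anion]ₒ)]
Numerator = 1×3.87 + 0.11×143 = 19.6
Denominator = 1×156 + 0.11×29.3 = 159.2
Vm = 59.2 · log₁₀(0.1231) = 59.2 × (-0.9097) = -53.86 mV

-53.9 mV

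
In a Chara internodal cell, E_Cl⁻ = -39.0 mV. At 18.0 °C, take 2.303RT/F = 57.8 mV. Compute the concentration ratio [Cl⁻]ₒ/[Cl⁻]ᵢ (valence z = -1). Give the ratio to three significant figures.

4.73

log₁₀([out]/[in]) = E·z/(57.8) = -39.0 × -1 / 57.8 = 0.6747
[out]/[in] = 10^(0.6747) = 4.729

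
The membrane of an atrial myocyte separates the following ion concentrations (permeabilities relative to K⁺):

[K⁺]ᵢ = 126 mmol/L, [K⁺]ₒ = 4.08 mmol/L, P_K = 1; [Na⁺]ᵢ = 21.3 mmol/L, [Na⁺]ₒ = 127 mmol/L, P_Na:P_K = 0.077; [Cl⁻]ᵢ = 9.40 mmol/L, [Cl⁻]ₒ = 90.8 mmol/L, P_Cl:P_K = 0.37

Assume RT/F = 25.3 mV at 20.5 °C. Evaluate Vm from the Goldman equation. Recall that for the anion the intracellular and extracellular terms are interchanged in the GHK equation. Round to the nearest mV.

Vm = 25.3 · ln[(Σ P·[cation]ₒ + Σ P·[anion]ᵢ) / (Σ P·[cation]ᵢ + Σ P·[anion]ₒ)]
Numerator = 1×4.08 + 0.077×127 + 0.37×9.40 = 17.34
Denominator = 1×126 + 0.077×21.3 + 0.37×90.8 = 161.2
Vm = 25.3 · ln(0.10753) = 25.3 × (-2.2300) = -56.42 mV

-56 mV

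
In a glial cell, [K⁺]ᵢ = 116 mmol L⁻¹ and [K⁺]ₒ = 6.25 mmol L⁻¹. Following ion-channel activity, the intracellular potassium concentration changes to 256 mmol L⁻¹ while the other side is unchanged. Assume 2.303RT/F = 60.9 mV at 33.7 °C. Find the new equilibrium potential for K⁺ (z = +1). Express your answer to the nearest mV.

After the shift: [K⁺]_out = 6.25, [K⁺]_in = 256 mmol L⁻¹.
E_new = (60.9/1)·log₁₀(6.25/256) = 60.90 · (-1.6124) = -98.19 mV

-98 mV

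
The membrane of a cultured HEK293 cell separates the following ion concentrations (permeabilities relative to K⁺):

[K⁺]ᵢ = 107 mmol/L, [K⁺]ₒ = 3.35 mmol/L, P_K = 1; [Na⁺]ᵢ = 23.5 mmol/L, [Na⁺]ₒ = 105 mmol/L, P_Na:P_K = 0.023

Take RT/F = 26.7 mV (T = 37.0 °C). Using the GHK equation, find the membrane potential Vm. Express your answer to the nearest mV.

-78 mV

Vm = 26.7 · ln[(Σ P·[cation]ₒ + Σ P·[anion]ᵢ) / (Σ P·[cation]ᵢ + Σ P·[anion]ₒ)]
Numerator = 1×3.35 + 0.023×105 = 5.765
Denominator = 1×107 + 0.023×23.5 = 107.5
Vm = 26.7 · ln(0.053608) = 26.7 × (-2.9261) = -78.13 mV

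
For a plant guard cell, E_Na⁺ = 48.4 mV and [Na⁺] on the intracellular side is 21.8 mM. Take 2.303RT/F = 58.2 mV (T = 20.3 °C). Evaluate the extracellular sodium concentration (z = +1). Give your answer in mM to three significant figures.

148 mM

Nernst: E = (58.2/1) · log₁₀([out]/[in]), so log₁₀([out]/[in]) = 48.4 × 1 / 58.2 = 0.8316.
[out]/[in] = 10^(0.8316) = 6.786.
[out] = 6.786 × 21.8 = 147.9 mM.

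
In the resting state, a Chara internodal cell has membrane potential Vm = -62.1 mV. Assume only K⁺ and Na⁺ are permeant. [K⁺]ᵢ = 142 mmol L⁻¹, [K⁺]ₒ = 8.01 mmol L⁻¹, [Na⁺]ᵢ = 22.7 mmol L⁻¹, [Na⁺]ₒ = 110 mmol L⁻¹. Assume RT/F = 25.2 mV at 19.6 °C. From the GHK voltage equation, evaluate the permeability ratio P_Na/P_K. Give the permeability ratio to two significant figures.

0.038

Let α = P_Na/P_K. GHK: Vm = 25.2·ln[(Kₒ + α·Naₒ)/(Kᵢ + α·Naᵢ)].
e^(Vm/25.2) = e^(-62.1/25.2) = 0.08507
So 0.08507·(Kᵢ + α·Naᵢ) = Kₒ + α·Naₒ → α = (0.08507·142.0 − 8.01) / (110.0 − 0.08507·22.7)
α = (12.08 − 8.01) / (110.0 − 1.931) = 4.07/108.1 = 0.03766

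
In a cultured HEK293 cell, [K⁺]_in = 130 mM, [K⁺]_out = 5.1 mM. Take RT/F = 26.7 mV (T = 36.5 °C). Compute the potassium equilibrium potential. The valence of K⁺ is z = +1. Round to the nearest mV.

E = (26.7/z) · ln([K⁺]_out/[K⁺]_in) with z = +1.
= (26.7/1) · ln(5.1/130) = 26.70 · ln(0.03923)
= 26.70 · (-3.2383) = -86.46 mV

-86 mV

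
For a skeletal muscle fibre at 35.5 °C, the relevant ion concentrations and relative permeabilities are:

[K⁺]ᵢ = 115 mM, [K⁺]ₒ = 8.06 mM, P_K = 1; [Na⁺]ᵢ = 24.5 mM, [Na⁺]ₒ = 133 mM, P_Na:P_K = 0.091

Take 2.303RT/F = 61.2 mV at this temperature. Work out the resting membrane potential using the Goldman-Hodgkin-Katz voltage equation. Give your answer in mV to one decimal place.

Vm = 61.2 · log₁₀[(Σ P·[cation]ₒ + Σ P·[anion]ᵢ) / (Σ P·[cation]ᵢ + Σ P·[anion]ₒ)]
Numerator = 1×8.06 + 0.091×133 = 20.16
Denominator = 1×115 + 0.091×24.5 = 117.2
Vm = 61.2 · log₁₀(0.172) = 61.2 × (-0.7645) = -46.79 mV

-46.8 mV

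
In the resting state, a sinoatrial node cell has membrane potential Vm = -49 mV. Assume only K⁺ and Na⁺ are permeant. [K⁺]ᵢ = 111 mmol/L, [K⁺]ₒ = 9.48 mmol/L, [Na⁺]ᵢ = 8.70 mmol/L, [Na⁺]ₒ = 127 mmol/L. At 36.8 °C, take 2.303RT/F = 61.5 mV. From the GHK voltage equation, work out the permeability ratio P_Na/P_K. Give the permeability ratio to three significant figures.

Let α = P_Na/P_K. GHK: Vm = 61.5·log₁₀[(Kₒ + α·Naₒ)/(Kᵢ + α·Naᵢ)].
10^(Vm/61.5) = 10^(-49.0/61.5) = 0.15968
So 0.15968·(Kᵢ + α·Naᵢ) = Kₒ + α·Naₒ → α = (0.15968·111.0 − 9.48) / (127.0 − 0.15968·8.7)
α = (17.72 − 9.48) / (127.0 − 1.389) = 8.245/125.6 = 0.06564

0.0656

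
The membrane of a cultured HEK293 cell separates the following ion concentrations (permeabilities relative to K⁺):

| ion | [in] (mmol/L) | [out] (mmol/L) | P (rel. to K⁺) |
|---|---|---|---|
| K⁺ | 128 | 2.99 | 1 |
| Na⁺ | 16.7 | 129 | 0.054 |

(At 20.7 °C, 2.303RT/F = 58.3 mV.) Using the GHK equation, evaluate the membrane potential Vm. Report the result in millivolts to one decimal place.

-64.8 mV

Vm = 58.3 · log₁₀[(Σ P·[cation]ₒ + Σ P·[anion]ᵢ) / (Σ P·[cation]ᵢ + Σ P·[anion]ₒ)]
Numerator = 1×2.99 + 0.054×129 = 9.956
Denominator = 1×128 + 0.054×16.7 = 128.9
Vm = 58.3 · log₁₀(0.077237) = 58.3 × (-1.1122) = -64.84 mV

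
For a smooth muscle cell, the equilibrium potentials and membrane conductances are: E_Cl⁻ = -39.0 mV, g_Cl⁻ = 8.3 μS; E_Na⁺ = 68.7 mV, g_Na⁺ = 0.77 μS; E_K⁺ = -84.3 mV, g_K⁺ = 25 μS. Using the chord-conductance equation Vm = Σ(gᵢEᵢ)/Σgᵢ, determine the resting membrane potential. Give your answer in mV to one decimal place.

Σ gᵢEᵢ = 8.3·(-39.0) + 0.77·(68.7) + 25·(-84.3) = -2378.30
Σ gᵢ = 8.3 + 0.77 + 25 = 34.07
Vm = -2378.30 / 34.07 = -69.81 mV

-69.8 mV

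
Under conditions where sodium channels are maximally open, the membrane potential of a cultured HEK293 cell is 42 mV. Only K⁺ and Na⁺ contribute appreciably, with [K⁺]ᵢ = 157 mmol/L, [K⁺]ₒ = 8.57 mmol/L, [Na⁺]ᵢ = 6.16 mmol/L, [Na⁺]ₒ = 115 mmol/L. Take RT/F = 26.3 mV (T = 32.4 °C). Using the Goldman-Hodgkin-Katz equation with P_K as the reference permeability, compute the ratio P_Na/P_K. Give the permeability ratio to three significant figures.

9.06

Let α = P_Na/P_K. GHK: Vm = 26.3·ln[(Kₒ + α·Naₒ)/(Kᵢ + α·Naᵢ)].
e^(Vm/26.3) = e^(42.0/26.3) = 4.938
So 4.938·(Kᵢ + α·Naᵢ) = Kₒ + α·Naₒ → α = (4.938·157.0 − 8.57) / (115.0 − 4.938·6.16)
α = (775.3 − 8.57) / (115.0 − 30.42) = 766.7/84.58 = 9.065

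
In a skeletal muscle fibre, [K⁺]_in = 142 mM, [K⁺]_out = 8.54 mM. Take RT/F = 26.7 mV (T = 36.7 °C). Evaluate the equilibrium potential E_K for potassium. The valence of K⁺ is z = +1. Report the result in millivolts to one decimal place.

E = (26.7/z) · ln([K⁺]_out/[K⁺]_in) with z = +1.
= (26.7/1) · ln(8.54/142) = 26.70 · ln(0.06014)
= 26.70 · (-2.8111) = -75.06 mV

-75.1 mV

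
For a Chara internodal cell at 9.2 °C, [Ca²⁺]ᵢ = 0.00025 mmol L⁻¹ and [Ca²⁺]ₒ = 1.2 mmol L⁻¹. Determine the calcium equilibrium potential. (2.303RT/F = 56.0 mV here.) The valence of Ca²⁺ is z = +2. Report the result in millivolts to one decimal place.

E = (56.0/z) · log₁₀([Ca²⁺]_out/[Ca²⁺]_in) with z = +2.
= (56.0/2) · log₁₀(1.2/0.00025) = 28.00 · log₁₀(4800)
= 28.00 · (3.6812) = 103.07 mV

103.1 mV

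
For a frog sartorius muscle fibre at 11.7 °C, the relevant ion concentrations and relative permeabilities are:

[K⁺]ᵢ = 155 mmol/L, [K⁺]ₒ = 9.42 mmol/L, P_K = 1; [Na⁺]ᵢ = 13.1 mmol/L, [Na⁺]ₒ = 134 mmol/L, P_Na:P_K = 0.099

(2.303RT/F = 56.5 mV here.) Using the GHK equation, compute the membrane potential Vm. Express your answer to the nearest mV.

Vm = 56.5 · log₁₀[(Σ P·[cation]ₒ + Σ P·[anion]ᵢ) / (Σ P·[cation]ᵢ + Σ P·[anion]ₒ)]
Numerator = 1×9.42 + 0.099×134 = 22.69
Denominator = 1×155 + 0.099×13.1 = 156.3
Vm = 56.5 · log₁₀(0.14515) = 56.5 × (-0.8382) = -47.36 mV

-47 mV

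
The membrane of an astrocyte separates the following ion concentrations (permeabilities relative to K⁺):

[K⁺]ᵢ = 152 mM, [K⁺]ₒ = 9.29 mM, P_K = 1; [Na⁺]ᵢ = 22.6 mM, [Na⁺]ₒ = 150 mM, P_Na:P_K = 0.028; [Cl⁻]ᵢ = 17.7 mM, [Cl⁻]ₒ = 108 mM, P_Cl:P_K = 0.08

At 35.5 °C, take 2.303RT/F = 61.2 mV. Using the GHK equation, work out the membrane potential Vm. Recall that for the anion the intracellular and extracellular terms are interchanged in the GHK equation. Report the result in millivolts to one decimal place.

-63.3 mV

Vm = 61.2 · log₁₀[(Σ P·[cation]ₒ + Σ P·[anion]ᵢ) / (Σ P·[cation]ᵢ + Σ P·[anion]ₒ)]
Numerator = 1×9.29 + 0.028×150 + 0.08×17.7 = 14.91
Denominator = 1×152 + 0.028×22.6 + 0.08×108 = 161.3
Vm = 61.2 · log₁₀(0.092427) = 61.2 × (-1.0342) = -63.29 mV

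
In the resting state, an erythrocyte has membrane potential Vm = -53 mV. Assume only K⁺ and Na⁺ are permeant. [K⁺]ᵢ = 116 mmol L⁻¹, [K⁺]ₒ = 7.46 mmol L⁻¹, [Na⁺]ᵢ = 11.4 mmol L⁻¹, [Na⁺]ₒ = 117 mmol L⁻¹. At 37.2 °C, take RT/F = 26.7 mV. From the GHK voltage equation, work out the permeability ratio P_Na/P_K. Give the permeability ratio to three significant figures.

0.0734

Let α = P_Na/P_K. GHK: Vm = 26.7·ln[(Kₒ + α·Naₒ)/(Kᵢ + α·Naᵢ)].
e^(Vm/26.7) = e^(-53.0/26.7) = 0.13738
So 0.13738·(Kᵢ + α·Naᵢ) = Kₒ + α·Naₒ → α = (0.13738·116.0 − 7.46) / (117.0 − 0.13738·11.4)
α = (15.94 − 7.46) / (117.0 − 1.566) = 8.476/115.4 = 0.07343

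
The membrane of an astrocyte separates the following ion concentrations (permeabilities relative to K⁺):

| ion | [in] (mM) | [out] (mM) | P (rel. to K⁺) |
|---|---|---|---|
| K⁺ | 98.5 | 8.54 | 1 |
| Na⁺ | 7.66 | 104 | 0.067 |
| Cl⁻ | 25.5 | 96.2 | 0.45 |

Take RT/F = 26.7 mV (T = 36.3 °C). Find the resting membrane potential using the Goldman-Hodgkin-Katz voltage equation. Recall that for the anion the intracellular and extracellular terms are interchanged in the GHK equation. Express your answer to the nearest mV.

-44 mV

Vm = 26.7 · ln[(Σ P·[cation]ₒ + Σ P·[anion]ᵢ) / (Σ P·[cation]ᵢ + Σ P·[anion]ₒ)]
Numerator = 1×8.54 + 0.067×104 + 0.45×25.5 = 26.98
Denominator = 1×98.5 + 0.067×7.66 + 0.45×96.2 = 142.3
Vm = 26.7 · ln(0.18962) = 26.7 × (-1.6628) = -44.40 mV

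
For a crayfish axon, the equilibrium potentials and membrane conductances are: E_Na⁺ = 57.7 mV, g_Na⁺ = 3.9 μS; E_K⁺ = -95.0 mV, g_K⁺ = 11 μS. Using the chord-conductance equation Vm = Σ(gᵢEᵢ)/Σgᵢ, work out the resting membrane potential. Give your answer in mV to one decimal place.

-55.0 mV

Σ gᵢEᵢ = 3.9·(57.7) + 11·(-95.0) = -819.97
Σ gᵢ = 3.9 + 11 = 14.9
Vm = -819.97 / 14.9 = -55.03 mV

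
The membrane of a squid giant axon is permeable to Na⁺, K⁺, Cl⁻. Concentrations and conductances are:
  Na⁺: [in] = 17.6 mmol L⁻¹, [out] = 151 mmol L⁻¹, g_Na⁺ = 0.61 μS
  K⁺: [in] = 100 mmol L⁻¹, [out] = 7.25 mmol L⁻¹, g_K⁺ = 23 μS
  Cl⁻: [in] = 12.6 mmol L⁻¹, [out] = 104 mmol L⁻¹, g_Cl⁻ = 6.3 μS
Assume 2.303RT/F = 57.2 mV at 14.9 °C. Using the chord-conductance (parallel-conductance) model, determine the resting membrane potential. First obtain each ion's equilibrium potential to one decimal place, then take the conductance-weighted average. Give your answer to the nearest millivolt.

-60 mV

E_Na⁺ = (57.2/1)·log₁₀(151/17.6) = 53.4 mV
E_K⁺ = (57.2/1)·log₁₀(7.25/100) = -65.2 mV
E_Cl⁻ = (57.2/-1)·log₁₀(104/12.6) = -52.4 mV
Vm = (Σ gᵢEᵢ)/(Σ gᵢ) = (0.61·53.4 + 23·-65.2 + 6.3·-52.4) / (0.61 + 23 + 6.3)
= -1797.15 / 29.91 = -60.09 mV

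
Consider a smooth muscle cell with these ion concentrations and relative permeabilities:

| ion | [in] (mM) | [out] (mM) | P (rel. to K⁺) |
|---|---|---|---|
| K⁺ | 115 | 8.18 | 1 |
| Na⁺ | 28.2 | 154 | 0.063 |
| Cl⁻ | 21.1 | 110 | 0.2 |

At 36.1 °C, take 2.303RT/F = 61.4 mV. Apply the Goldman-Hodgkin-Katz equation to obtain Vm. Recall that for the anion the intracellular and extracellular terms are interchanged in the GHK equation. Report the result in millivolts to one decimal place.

-49.0 mV

Vm = 61.4 · log₁₀[(Σ P·[cation]ₒ + Σ P·[anion]ᵢ) / (Σ P·[cation]ᵢ + Σ P·[anion]ₒ)]
Numerator = 1×8.18 + 0.063×154 + 0.2×21.1 = 22.1
Denominator = 1×115 + 0.063×28.2 + 0.2×110 = 138.8
Vm = 61.4 · log₁₀(0.15926) = 61.4 × (-0.7979) = -48.99 mV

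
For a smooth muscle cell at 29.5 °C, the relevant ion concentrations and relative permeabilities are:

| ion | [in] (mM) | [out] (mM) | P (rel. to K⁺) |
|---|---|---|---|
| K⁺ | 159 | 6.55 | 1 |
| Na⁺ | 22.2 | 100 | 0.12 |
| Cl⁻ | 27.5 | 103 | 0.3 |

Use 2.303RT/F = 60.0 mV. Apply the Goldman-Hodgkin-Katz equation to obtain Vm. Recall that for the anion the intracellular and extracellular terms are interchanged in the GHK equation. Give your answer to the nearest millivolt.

-51 mV

Vm = 60.0 · log₁₀[(Σ P·[cation]ₒ + Σ P·[anion]ᵢ) / (Σ P·[cation]ᵢ + Σ P·[anion]ₒ)]
Numerator = 1×6.55 + 0.12×100 + 0.3×27.5 = 26.8
Denominator = 1×159 + 0.12×22.2 + 0.3×103 = 192.6
Vm = 60.0 · log₁₀(0.13917) = 60.0 × (-0.8564) = -51.39 mV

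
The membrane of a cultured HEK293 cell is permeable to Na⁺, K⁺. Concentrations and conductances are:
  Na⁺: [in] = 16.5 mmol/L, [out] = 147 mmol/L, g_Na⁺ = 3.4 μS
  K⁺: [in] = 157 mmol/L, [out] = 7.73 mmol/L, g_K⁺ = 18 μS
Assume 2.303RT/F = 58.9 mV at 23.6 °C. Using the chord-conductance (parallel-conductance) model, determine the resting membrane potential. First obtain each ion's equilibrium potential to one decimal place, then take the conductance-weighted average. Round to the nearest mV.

E_Na⁺ = (58.9/1)·log₁₀(147/16.5) = 55.9 mV
E_K⁺ = (58.9/1)·log₁₀(7.73/157) = -77.0 mV
Vm = (Σ gᵢEᵢ)/(Σ gᵢ) = (3.4·55.9 + 18·-77.0) / (3.4 + 18)
= -1195.94 / 21.4 = -55.89 mV

-56 mV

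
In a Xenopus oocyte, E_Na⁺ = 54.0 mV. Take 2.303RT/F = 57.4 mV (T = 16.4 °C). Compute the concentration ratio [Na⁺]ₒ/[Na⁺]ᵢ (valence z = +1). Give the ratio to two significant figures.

log₁₀([out]/[in]) = E·z/(57.4) = 54.0 × 1 / 57.4 = 0.9408
[out]/[in] = 10^(0.9408) = 8.725

8.7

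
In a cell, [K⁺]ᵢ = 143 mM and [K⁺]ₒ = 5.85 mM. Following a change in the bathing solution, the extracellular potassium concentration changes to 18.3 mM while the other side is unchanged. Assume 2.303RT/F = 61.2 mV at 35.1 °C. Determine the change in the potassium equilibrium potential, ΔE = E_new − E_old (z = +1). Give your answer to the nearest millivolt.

30 mV

E_old = (61.2/1)·log₁₀(5.85/143) = -84.96 mV
E_new = (61.2/1)·log₁₀(18.3/143) = -54.64 mV
ΔE = -54.64 − (-84.96) = 30.31 mV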